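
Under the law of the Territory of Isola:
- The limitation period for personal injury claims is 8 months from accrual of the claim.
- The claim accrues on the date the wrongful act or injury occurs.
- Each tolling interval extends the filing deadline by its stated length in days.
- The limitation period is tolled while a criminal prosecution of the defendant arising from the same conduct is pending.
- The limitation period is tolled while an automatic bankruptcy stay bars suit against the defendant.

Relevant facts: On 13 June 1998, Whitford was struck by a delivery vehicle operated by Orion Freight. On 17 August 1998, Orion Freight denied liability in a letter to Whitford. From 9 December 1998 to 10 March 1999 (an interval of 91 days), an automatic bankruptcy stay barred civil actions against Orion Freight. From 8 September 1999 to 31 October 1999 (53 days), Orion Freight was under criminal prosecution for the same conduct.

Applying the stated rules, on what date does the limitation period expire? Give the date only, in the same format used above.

15 May 1999

The claim accrued on 13 June 1998, when the wrongful act occurred.
8 months from 13 June 1998 is 13 February 1999.
The period was tolled for 91 days by the automatic bankruptcy stay (9 December 1998 to 10 March 1999), pushing the deadline to 15 May 1999.
The pending criminal prosecution from 8 September 1999 to 31 October 1999 began after the period had already run on 15 May 1999, so it has no tolling effect.
The other events in the timeline have no effect on the limitation period under the stated rules.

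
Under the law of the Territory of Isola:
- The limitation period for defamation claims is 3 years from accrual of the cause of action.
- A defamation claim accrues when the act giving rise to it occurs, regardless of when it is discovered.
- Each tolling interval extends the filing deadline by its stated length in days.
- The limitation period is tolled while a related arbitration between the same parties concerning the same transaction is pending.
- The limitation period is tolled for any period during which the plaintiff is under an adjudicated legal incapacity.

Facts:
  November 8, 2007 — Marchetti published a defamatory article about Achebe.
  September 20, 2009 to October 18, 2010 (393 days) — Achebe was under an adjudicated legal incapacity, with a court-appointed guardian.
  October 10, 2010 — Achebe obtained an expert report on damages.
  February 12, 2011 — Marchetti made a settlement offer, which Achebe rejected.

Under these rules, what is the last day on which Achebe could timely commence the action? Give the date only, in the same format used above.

December 6, 2011

The limitation period began to run on November 8, 2007.
Adding the 3 years base period to November 8, 2007 gives a deadline of November 8, 2010, before any tolling.
The period was tolled for 393 days by the plaintiff's legal incapacity (September 20, 2009 to October 18, 2010), pushing the deadline to December 6, 2011.
Nothing else in the chronology tolls or restarts the period.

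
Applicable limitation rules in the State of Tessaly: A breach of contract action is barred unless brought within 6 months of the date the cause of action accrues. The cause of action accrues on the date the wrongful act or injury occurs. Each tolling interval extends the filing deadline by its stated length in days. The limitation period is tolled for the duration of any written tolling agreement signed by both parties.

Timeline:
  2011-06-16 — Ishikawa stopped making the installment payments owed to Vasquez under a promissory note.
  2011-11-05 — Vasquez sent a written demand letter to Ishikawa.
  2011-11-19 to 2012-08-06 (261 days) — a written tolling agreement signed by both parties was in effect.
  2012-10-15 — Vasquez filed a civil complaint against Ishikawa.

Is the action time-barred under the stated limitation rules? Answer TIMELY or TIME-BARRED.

TIME-BARRED

The limitation period began to run on 2011-06-16.
6 months from 2011-06-16 is 2011-12-16.
The written tolling agreement from 2011-11-19 to 2012-08-06 tolled the period for 261 days, extending the deadline to 2012-09-02.
Nothing else in the chronology tolls or restarts the period.
Filing on 2012-10-15 missed the 2012-09-02 deadline — the action is time-barred.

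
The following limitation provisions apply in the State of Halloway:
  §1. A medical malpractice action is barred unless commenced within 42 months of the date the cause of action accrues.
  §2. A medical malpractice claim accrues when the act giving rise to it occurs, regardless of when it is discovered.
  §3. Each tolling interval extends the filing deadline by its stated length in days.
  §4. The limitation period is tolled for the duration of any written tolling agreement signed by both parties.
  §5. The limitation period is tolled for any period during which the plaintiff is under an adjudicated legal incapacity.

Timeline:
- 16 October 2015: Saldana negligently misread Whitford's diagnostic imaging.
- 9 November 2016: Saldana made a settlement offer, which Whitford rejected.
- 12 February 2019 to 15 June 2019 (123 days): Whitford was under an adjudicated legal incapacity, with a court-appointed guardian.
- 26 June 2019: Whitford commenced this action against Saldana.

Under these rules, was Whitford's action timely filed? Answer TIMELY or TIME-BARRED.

TIMELY

The cause of action accrued on 16 October 2015, the date of the act.
Adding the 42 months base period to 16 October 2015 gives a deadline of 16 April 2019, before any tolling.
The period was tolled for 123 days by the plaintiff's legal incapacity (12 February 2019 to 15 June 2019), pushing the deadline to 17 August 2019.
None of the other events listed affects the running of the period under the stated rules.
The 26 June 2019 filing precedes the 17 August 2019 deadline; the claim is timely.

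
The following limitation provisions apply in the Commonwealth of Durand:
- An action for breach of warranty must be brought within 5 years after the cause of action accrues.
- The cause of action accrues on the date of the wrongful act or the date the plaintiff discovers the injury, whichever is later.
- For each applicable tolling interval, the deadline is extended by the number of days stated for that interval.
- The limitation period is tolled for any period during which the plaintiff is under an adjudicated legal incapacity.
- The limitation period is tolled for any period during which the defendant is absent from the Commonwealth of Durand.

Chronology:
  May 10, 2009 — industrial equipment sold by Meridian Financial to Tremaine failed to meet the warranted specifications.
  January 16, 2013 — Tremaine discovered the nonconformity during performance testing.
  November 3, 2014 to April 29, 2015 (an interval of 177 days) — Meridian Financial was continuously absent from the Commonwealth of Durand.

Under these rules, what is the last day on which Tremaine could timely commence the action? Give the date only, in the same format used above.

The claim accrued on January 16, 2013 — the later of the May 10, 2009 act and the January 16, 2013 discovery.
Adding the 5 years base period to January 16, 2013 gives a deadline of January 16, 2018, before any tolling.
The defendant's absence from the jurisdiction from November 3, 2014 to April 29, 2015 tolled the period for 177 days, extending the deadline to July 12, 2018.

July 12, 2018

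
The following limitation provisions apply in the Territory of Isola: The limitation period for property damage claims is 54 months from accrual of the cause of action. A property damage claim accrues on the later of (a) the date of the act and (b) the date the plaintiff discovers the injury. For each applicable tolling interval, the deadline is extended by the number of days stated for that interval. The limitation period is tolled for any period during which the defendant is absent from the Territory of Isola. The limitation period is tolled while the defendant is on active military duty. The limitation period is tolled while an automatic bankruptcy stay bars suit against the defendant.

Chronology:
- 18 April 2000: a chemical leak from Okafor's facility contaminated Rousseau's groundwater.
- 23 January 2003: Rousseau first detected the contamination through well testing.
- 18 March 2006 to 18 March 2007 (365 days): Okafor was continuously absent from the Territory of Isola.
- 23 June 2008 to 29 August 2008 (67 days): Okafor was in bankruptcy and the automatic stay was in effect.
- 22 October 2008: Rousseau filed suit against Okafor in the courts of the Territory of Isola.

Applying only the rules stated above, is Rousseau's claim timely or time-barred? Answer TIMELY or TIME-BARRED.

Taking the later of the act (18 April 2000) and discovery (23 January 2003), the claim accrued on 23 January 2003.
The untolled deadline — 54 months after 23 January 2003 — is 23 July 2007.
Because the defendant's absence from the jurisdiction ran from 18 March 2006 to 18 March 2007, the deadline is extended by 365 days to 22 July 2008.
Because the automatic bankruptcy stay ran from 23 June 2008 to 29 August 2008, the deadline is extended by 67 days to 27 September 2008.
The 22 October 2008 filing falls after the 27 September 2008 deadline; the claim is time-barred.

TIME-BARRED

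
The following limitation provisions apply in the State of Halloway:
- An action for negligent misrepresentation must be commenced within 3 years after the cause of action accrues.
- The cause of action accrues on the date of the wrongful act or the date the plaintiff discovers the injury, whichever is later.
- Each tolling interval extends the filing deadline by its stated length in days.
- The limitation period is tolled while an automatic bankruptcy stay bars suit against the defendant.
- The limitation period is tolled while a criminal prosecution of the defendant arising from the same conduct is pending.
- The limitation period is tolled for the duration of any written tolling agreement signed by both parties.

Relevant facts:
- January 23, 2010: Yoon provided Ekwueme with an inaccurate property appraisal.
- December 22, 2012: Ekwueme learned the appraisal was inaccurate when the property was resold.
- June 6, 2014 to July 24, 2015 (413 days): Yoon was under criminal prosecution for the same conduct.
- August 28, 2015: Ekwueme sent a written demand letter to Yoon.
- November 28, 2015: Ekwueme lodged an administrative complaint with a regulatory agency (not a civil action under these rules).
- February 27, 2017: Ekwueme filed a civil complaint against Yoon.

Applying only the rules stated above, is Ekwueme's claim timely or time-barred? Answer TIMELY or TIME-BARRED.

Taking the later of the act (January 23, 2010) and discovery (December 22, 2012), the claim accrued on December 22, 2012.
The untolled deadline — 3 years after December 22, 2012 — is December 22, 2015.
The period was tolled for 413 days by the pending criminal prosecution (June 6, 2014 to July 24, 2015), pushing the deadline to February 7, 2017.
None of the other events listed affects the running of the period under the stated rules.
The February 27, 2017 filing falls after the February 7, 2017 deadline; the claim is time-barred.

TIME-BARRED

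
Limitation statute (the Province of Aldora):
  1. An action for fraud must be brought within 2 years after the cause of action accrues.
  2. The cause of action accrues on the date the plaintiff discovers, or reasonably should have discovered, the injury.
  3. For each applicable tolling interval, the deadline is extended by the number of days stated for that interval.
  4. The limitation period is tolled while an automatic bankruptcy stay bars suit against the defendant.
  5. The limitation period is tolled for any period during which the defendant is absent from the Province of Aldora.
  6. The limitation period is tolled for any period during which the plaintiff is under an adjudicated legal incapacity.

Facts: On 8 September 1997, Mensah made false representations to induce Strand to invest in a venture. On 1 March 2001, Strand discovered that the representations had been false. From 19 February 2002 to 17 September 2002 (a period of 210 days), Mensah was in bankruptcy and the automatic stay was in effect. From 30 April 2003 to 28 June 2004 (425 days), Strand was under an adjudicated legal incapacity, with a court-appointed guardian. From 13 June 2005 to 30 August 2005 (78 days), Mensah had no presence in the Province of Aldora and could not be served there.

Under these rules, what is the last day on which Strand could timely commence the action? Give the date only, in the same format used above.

25 November 2004

The claim did not accrue until Strand discovered the injury on 1 March 2001; the 8 September 1997 act date does not start the clock under the stated rule.
The untolled deadline — 2 years after 1 March 2001 — is 1 March 2003.
The automatic bankruptcy stay from 19 February 2002 to 17 September 2002 tolled the period for 210 days, extending the deadline to 27 September 2003.
The plaintiff's legal incapacity from 30 April 2003 to 28 June 2004 tolled the period for 425 days, extending the deadline to 25 November 2004.
By the time the defendant's absence from the jurisdiction began on 13 June 2005, the limitation period had already expired on 25 November 2004; that interval cannot revive it.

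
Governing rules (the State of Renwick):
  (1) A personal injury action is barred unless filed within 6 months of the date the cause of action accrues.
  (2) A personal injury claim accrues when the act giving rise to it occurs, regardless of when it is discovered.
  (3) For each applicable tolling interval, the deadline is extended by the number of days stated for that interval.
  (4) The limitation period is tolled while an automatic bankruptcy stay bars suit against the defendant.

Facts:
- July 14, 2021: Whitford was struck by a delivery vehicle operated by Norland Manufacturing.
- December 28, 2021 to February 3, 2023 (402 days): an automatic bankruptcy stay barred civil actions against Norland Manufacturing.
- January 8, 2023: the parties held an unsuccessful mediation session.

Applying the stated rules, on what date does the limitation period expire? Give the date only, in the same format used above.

The cause of action accrued on July 14, 2021, the date of the act.
Adding the 6 months base period to July 14, 2021 gives a deadline of January 14, 2022, before any tolling.
Because the automatic bankruptcy stay ran from December 28, 2021 to February 3, 2023, the deadline is extended by 402 days to February 20, 2023.
None of the other events listed affects the running of the period under the stated rules.

February 20, 2023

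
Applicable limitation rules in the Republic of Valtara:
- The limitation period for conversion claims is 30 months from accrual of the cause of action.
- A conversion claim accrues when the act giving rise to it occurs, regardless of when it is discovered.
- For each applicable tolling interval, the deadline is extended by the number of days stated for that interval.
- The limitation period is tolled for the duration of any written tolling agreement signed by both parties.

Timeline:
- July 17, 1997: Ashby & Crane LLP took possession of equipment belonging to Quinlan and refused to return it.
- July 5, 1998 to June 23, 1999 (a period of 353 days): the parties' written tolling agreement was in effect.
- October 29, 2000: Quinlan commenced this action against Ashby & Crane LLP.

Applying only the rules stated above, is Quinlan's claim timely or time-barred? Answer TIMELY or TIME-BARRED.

The claim accrued on July 17, 1997, when the wrongful act occurred.
Adding the 30 months base period to July 17, 1997 gives a deadline of January 17, 2000, before any tolling.
Because the written tolling agreement ran from July 5, 1998 to June 23, 1999, the deadline is extended by 353 days to January 4, 2001.
The October 29, 2000 filing precedes the January 4, 2001 deadline; the claim is timely.

TIMELY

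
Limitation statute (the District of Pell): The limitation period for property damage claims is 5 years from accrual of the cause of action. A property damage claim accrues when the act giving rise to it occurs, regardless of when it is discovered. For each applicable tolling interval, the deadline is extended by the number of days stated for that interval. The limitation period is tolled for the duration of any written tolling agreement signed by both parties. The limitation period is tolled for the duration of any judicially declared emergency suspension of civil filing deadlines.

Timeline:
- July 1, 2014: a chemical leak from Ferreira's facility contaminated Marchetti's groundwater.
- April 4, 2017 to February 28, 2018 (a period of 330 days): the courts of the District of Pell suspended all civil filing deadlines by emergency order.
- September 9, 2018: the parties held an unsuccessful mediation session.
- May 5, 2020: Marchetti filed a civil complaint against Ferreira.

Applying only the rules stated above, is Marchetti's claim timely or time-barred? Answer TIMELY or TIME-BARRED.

The claim accrued on July 1, 2014, when the wrongful act occurred.
The untolled deadline — 5 years after July 1, 2014 — is July 1, 2019.
The emergency suspension of filing deadlines from April 4, 2017 to February 28, 2018 tolled the period for 330 days, extending the deadline to May 26, 2020.
None of the other events listed affects the running of the period under the stated rules.
Filing on May 5, 2020 beat the May 26, 2020 deadline — the action is timely.

TIMELY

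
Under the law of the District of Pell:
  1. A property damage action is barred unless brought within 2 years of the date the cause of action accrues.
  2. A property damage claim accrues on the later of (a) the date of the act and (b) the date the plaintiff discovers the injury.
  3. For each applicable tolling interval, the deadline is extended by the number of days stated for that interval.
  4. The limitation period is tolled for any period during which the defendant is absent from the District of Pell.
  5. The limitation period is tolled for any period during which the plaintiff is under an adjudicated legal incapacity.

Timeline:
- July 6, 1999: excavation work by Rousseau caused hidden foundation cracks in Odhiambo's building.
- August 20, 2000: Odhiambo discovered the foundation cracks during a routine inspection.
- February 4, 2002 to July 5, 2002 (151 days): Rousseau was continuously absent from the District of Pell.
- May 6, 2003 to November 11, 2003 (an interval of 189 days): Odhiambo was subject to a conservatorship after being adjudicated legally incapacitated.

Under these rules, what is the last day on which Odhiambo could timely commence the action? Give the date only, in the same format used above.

January 18, 2003

The claim accrued on August 20, 2000 — the later of the July 6, 1999 act and the August 20, 2000 discovery.
Adding the 2 years base period to August 20, 2000 gives a deadline of August 20, 2002, before any tolling.
The defendant's absence from the jurisdiction from February 4, 2002 to July 5, 2002 tolled the period for 151 days, extending the deadline to January 18, 2003.
The plaintiff's legal incapacity from May 6, 2003 to November 11, 2003 began after the period had already run on January 18, 2003, so it has no tolling effect.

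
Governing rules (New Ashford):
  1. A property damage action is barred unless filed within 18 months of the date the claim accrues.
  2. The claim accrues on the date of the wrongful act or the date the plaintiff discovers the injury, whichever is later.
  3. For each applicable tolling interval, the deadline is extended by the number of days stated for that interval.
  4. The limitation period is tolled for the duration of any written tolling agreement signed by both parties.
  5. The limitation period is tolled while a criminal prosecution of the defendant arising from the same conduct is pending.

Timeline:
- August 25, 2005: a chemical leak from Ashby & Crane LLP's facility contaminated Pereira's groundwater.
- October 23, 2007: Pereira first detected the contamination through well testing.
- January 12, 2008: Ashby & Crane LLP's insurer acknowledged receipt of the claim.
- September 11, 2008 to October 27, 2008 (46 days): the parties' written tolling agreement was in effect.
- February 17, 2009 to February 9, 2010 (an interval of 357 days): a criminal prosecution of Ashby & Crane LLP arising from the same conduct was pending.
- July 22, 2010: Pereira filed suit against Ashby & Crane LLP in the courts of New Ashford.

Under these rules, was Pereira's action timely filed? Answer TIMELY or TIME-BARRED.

Because discovery on October 23, 2007 post-dates the August 25, 2005 act, accrual under the later-of rule falls on October 23, 2007.
The untolled deadline — 18 months after October 23, 2007 — is April 23, 2009.
The written tolling agreement from September 11, 2008 to October 27, 2008 tolled the period for 46 days, extending the deadline to June 8, 2009.
Because the pending criminal prosecution ran from February 17, 2009 to February 9, 2010, the deadline is extended by 357 days to May 31, 2010.
Nothing else in the chronology tolls or restarts the period.
Filing on July 22, 2010 missed the May 31, 2010 deadline — the action is time-barred.

TIME-BARRED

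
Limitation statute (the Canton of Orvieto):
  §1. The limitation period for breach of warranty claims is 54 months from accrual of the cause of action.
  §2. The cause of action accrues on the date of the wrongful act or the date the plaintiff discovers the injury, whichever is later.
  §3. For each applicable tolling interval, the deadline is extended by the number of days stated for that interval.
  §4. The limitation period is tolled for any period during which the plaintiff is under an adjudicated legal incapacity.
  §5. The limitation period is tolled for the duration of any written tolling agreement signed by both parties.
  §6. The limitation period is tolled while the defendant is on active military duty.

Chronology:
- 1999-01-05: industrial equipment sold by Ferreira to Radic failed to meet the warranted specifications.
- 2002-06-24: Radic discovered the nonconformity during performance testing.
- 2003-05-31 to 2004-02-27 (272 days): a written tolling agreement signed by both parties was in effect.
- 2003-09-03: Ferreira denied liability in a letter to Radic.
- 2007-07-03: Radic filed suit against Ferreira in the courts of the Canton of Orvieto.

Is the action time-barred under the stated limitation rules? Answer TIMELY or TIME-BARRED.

Taking the later of the act (1999-01-05) and discovery (2002-06-24), the claim accrued on 2002-06-24.
54 months from 2002-06-24 is 2006-12-24.
The period was tolled for 272 days by the written tolling agreement (2003-05-31 to 2004-02-27), pushing the deadline to 2007-09-22.
The other events in the timeline have no effect on the limitation period under the stated rules.
Radic filed on 2007-07-03, before the 2007-09-22 deadline, so the action is timely.

TIMELY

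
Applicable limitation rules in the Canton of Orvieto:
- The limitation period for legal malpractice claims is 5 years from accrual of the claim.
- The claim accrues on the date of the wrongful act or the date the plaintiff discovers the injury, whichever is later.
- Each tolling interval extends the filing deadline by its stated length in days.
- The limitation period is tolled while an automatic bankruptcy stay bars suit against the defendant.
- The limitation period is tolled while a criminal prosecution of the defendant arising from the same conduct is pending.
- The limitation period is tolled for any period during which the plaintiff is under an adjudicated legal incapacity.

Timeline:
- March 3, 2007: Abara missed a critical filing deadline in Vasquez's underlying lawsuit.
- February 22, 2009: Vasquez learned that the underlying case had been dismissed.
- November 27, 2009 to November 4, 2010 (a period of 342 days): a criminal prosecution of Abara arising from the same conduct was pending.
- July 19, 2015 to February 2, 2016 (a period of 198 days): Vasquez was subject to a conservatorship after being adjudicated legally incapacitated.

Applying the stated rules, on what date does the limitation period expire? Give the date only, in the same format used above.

January 30, 2015

The claim accrued on February 22, 2009 — the later of the March 3, 2007 act and the February 22, 2009 discovery.
The untolled deadline — 5 years after February 22, 2009 — is February 22, 2014.
The pending criminal prosecution from November 27, 2009 to November 4, 2010 tolled the period for 342 days, extending the deadline to January 30, 2015.
The plaintiff's legal incapacity starting July 19, 2015 came too late — the period had run on January 30, 2015 — and so does not extend the deadline.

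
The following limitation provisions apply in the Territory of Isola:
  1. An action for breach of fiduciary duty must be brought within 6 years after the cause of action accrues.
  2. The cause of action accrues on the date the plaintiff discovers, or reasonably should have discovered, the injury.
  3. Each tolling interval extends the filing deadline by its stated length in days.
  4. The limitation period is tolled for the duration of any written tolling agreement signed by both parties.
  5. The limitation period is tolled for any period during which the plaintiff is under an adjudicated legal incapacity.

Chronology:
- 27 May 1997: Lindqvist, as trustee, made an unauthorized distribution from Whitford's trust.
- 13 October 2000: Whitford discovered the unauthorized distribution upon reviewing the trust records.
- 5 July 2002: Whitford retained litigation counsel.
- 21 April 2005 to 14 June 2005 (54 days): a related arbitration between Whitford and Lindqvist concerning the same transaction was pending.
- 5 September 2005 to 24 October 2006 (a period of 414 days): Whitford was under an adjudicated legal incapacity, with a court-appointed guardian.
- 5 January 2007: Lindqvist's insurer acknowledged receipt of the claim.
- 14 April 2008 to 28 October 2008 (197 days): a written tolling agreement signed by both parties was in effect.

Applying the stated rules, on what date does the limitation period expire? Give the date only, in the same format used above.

1 December 2007

Under the discovery rule, the claim accrued on 13 October 2000, when Whitford discovered the injury — not on the 27 May 1997 date of the underlying act.
The untolled deadline — 6 years after 13 October 2000 — is 13 October 2006.
Because the plaintiff's legal incapacity ran from 5 September 2005 to 24 October 2006, the deadline is extended by 414 days to 1 December 2007.
The written tolling agreement starting 14 April 2008 came too late — the period had run on 1 December 2007 — and so does not extend the deadline.
No stated provision tolls the period for a pending arbitration, so the interval from 21 April 2005 to 14 June 2005 has no effect on the deadline.
None of the other events listed affects the running of the period under the stated rules.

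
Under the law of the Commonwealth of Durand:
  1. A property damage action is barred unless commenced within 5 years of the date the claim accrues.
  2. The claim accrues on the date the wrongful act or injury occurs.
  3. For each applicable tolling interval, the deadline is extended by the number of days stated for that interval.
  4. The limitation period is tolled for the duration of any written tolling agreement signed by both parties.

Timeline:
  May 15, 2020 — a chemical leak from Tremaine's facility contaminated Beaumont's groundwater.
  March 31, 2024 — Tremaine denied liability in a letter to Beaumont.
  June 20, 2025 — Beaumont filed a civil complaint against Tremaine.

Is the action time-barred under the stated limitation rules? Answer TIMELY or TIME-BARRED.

The claim accrued on May 15, 2020, the date of the act.
Adding the 5 years base period to May 15, 2020 gives a deadline of May 15, 2025, before any tolling.
None of the other events listed affects the running of the period under the stated rules.
Beaumont filed on June 20, 2025, after the May 15, 2025 deadline, so the action is time-barred.

TIME-BARRED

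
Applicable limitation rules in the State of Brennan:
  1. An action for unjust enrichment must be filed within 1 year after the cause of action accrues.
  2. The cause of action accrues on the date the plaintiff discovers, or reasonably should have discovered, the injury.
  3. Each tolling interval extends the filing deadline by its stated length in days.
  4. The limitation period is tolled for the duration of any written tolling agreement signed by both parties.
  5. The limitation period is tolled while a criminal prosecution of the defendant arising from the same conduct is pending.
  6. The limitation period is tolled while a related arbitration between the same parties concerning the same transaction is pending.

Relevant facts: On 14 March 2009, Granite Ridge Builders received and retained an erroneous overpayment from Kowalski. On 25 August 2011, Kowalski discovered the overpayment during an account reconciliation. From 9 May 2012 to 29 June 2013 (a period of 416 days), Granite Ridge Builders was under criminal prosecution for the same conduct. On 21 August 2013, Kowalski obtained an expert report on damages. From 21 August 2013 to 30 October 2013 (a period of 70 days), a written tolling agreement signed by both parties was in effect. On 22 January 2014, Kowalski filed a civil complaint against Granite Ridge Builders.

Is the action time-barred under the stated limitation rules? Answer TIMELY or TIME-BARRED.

TIME-BARRED

Accrual is tied to discovery, so the period began on 25 August 2011 rather than on 14 March 2009 when the act occurred.
Adding the 1 year base period to 25 August 2011 gives a deadline of 25 August 2012, before any tolling.
The period was tolled for 416 days by the pending criminal prosecution (9 May 2012 to 29 June 2013), pushing the deadline to 15 October 2013.
The written tolling agreement from 21 August 2013 to 30 October 2013 tolled the period for 70 days, extending the deadline to 24 December 2013.
Nothing else in the chronology tolls or restarts the period.
Filing on 22 January 2014 missed the 24 December 2013 deadline — the action is time-barred.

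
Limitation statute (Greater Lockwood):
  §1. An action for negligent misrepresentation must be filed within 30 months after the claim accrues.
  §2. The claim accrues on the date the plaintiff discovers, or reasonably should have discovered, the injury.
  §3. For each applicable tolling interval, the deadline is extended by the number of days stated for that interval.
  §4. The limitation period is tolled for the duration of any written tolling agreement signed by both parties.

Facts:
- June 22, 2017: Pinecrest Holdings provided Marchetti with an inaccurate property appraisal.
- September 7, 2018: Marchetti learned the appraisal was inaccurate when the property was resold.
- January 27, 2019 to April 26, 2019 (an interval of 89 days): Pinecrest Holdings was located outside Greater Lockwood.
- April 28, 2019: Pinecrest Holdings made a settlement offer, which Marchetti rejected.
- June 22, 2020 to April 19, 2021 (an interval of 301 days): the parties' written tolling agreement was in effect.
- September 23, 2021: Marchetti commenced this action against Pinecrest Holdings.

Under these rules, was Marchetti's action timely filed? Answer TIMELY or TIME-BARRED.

The claim did not accrue until Marchetti discovered the injury on September 7, 2018; the June 22, 2017 act date does not start the clock under the stated rule.
The untolled deadline — 30 months after September 7, 2018 — is March 7, 2021.
The period was tolled for 301 days by the written tolling agreement (June 22, 2020 to April 19, 2021), pushing the deadline to January 2, 2022.
No stated provision tolls the period for the defendant's absence, so the interval from January 27, 2019 to April 26, 2019 has no effect on the deadline.
Nothing else in the chronology tolls or restarts the period.
Marchetti filed on September 23, 2021, before the January 2, 2022 deadline, so the action is timely.

TIMELY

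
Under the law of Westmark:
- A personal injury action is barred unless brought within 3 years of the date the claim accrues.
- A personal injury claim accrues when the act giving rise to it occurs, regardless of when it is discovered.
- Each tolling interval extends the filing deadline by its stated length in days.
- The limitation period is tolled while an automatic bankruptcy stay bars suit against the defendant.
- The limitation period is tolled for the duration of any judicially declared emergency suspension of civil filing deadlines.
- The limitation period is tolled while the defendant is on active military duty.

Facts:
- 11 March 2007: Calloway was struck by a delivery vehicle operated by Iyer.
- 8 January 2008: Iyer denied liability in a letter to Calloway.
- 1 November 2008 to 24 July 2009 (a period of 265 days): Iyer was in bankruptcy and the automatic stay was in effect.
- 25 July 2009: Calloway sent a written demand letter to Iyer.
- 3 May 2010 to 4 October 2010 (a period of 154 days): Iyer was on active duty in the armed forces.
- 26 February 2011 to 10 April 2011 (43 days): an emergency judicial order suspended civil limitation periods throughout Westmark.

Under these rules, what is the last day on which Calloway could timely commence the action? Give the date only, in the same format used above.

The claim accrued on 11 March 2007, when the wrongful act occurred.
3 years from 11 March 2007 is 11 March 2010.
Because the automatic bankruptcy stay ran from 1 November 2008 to 24 July 2009, the deadline is extended by 265 days to 1 December 2010.
Because the defendant's active military service ran from 3 May 2010 to 4 October 2010, the deadline is extended by 154 days to 4 May 2011.
Because the emergency suspension of filing deadlines ran from 26 February 2011 to 10 April 2011, the deadline is extended by 43 days to 16 June 2011.
None of the other events listed affects the running of the period under the stated rules.

16 June 2011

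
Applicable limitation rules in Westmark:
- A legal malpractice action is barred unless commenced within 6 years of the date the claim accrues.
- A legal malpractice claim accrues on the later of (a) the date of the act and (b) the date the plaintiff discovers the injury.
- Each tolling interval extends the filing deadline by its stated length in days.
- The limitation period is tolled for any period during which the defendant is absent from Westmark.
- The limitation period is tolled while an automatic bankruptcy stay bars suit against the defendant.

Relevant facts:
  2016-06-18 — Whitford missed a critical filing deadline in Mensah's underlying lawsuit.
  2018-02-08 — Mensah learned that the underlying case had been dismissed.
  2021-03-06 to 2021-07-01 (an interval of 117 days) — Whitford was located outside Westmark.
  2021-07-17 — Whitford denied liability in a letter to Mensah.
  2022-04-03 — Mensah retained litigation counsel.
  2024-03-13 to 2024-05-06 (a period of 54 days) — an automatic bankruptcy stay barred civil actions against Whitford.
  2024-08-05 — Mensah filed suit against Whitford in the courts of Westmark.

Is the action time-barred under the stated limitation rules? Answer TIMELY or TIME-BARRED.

TIME-BARRED

Because discovery on 2018-02-08 post-dates the 2016-06-18 act, accrual under the later-of rule falls on 2018-02-08.
The untolled deadline — 6 years after 2018-02-08 — is 2024-02-08.
The defendant's absence from the jurisdiction from 2021-03-06 to 2021-07-01 tolled the period for 117 days, extending the deadline to 2024-06-04.
Because the automatic bankruptcy stay ran from 2024-03-13 to 2024-05-06, the deadline is extended by 54 days to 2024-07-28.
Nothing else in the chronology tolls or restarts the period.
Mensah filed on 2024-08-05, after the 2024-07-28 deadline, so the action is time-barred.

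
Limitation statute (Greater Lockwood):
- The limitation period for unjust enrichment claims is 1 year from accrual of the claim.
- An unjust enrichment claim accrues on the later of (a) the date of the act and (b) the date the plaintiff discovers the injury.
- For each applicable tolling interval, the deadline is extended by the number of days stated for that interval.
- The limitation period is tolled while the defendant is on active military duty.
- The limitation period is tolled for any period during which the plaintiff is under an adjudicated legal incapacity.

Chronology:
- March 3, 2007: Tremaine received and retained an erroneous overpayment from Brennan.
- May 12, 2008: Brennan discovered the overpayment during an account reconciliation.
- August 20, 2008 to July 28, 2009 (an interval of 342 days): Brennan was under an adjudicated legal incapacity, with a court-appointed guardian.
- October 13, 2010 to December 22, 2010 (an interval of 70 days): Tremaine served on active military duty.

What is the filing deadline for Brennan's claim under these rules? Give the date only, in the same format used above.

April 19, 2010

The claim accrued on May 12, 2008 — the later of the March 3, 2007 act and the May 12, 2008 discovery.
Adding the 1 year base period to May 12, 2008 gives a deadline of May 12, 2009, before any tolling.
The plaintiff's legal incapacity from August 20, 2008 to July 28, 2009 tolled the period for 342 days, extending the deadline to April 19, 2010.
By the time the defendant's active military service began on October 13, 2010, the limitation period had already expired on April 19, 2010; that interval cannot revive it.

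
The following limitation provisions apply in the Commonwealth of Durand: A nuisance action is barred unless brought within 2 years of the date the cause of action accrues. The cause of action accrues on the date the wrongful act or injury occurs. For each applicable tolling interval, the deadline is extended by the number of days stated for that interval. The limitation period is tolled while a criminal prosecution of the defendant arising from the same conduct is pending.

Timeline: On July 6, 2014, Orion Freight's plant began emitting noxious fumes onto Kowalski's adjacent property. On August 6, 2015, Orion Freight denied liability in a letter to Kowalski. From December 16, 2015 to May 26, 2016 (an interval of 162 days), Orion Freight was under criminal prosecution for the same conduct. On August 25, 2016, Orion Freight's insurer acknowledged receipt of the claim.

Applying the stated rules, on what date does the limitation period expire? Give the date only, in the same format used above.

December 15, 2016

The claim accrued on July 6, 2014, when the wrongful act occurred.
2 years from July 6, 2014 is July 6, 2016.
The period was tolled for 162 days by the pending criminal prosecution (December 16, 2015 to May 26, 2016), pushing the deadline to December 15, 2016.
None of the other events listed affects the running of the period under the stated rules.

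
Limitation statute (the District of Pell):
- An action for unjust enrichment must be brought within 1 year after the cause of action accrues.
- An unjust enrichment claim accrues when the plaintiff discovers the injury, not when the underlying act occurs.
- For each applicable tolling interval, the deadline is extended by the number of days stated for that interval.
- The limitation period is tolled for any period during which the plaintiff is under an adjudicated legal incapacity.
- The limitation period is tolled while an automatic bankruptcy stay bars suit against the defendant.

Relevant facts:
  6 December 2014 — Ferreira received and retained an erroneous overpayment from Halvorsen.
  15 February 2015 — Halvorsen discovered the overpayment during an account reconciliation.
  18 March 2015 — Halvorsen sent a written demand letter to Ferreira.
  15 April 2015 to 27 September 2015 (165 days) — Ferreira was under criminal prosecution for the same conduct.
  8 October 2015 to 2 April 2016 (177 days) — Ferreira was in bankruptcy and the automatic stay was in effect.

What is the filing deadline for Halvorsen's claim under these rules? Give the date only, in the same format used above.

10 August 2016

Accrual is tied to discovery, so the period began on 15 February 2015 rather than on 6 December 2014 when the act occurred.
Adding the 1 year base period to 15 February 2015 gives a deadline of 15 February 2016, before any tolling.
The period was tolled for 177 days by the automatic bankruptcy stay (8 October 2015 to 2 April 2016), pushing the deadline to 10 August 2016.
The pending criminal prosecution from 15 April 2015 to 27 September 2015 does not toll the period, because no stated rule makes a criminal prosecution a tolling event.
None of the other events listed affects the running of the period under the stated rules.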